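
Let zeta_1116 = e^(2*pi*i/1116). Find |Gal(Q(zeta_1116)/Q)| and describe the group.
|Gal(Q(zeta_1116)/Q)| = phi(1116) = 360; group ≅ (Z/1116Z)^* ≅ Z/2Z × Z/6Z × Z/30Z

The n-th cyclotomic polynomial Φ_1116(x) is the minimal polynomial of zeta_1116 over Q and has degree phi(1116) = 360. So Q(zeta_1116) is a degree-360 Galois extension with Galois group (Z/1116Z)^*. By CRT, (Z/1116Z)^* ≅ (Z/4Z)^* × (Z/9Z)^* × (Z/31Z)^*. Each prime-power unit group is (Z/4Z)^* ≅ Z/2Z; (Z/9Z)^* ≅ Z/6Z; (Z/31Z)^* ≅ Z/30Z. Hence Gal(Q(zeta_1116)/Q) ≅ Z/2Z × Z/6Z × Z/30Z.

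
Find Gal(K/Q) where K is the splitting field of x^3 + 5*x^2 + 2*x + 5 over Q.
Gal(K/Q) = S_3 (symmetric group of order 6)

Compute the discriminant of x^3 + (5)*x^2 + (2)*x + (5): Δ = -2207. Since Δ is not a rational square, the Galois group is not contained in A_3; it must be the full S_3 (irreducibility of the cubic rules out anything smaller).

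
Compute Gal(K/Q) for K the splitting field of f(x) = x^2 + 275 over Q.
Gal(K/Q) = Z/2Z (cyclic of order 2)

x^2 + 275 is irreducible over Q since -275 is not a rational square. The splitting field Q(sqrt(-275)) has degree 2 over Q, and its unique nontrivial automorphism is sqrt(-275) ↦ -sqrt(-275). Hence Gal(Q(sqrt(-275))/Q) = Z/2Z.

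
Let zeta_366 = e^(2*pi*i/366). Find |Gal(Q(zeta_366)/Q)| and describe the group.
|Gal(Q(zeta_366)/Q)| = phi(366) = 120; group ≅ (Z/366Z)^* ≅ Z/2Z × Z/60Z

The n-th cyclotomic polynomial Φ_366(x) is the minimal polynomial of zeta_366 over Q and has degree phi(366) = 120. So Q(zeta_366) is a degree-120 Galois extension with Galois group (Z/366Z)^*. By CRT, (Z/366Z)^* ≅ (Z/2Z)^* × (Z/3Z)^* × (Z/61Z)^*. Each prime-power unit group is (Z/2Z)^* ≅ trivial group (order 1); (Z/3Z)^* ≅ Z/2Z; (Z/61Z)^* ≅ Z/60Z. Hence Gal(Q(zeta_366)/Q) ≅ Z/2Z × Z/60Z.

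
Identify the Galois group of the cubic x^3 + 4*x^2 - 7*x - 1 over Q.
Gal(K/Q) = S_3 (symmetric group of order 6)

Compute the discriminant of x^3 + (4)*x^2 + (-7)*x + (-1): Δ = 2889. Since Δ is not a rational square, the Galois group is not contained in A_3; it must be the full S_3 (irreducibility of the cubic rules out anything smaller).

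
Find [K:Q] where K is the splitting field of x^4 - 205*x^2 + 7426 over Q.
[K:Q] = 4

f factors as (x^2 - 47)(x^2 - 158); the splitting field is K = Q(sqrt(47), sqrt(158)). Since 47, 158, and 7426 are all non-squares in Q, the three subfields Q(sqrt(47)), Q(sqrt(158)), Q(sqrt(7426)) are distinct degree-2 extensions, so [K:Q] = 4 (Klein four Galois group).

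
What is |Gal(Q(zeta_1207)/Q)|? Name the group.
|Gal(Q(zeta_1207)/Q)| = phi(1207) = 1120; group ≅ (Z/1207Z)^* ≅ Z/16Z × Z/70Z

The n-th cyclotomic polynomial Φ_1207(x) is the minimal polynomial of zeta_1207 over Q and has degree phi(1207) = 1120. So Q(zeta_1207) is a degree-1120 Galois extension with Galois group (Z/1207Z)^*. By CRT, (Z/1207Z)^* ≅ (Z/17Z)^* × (Z/71Z)^*. Each prime-power unit group is (Z/17Z)^* ≅ Z/16Z; (Z/71Z)^* ≅ Z/70Z. Hence Gal(Q(zeta_1207)/Q) ≅ Z/16Z × Z/70Z.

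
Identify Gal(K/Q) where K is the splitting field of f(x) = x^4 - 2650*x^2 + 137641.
Gal(K/Q) = Z/2Z (cyclic of order 2)

f factors as (x^2 - 53)(x^2 - 2597), so the splitting field is K = Q(sqrt(53), sqrt(2597)). The squarefree part of 53 is 53 and the squarefree part of 2597 is also 53, so sqrt(53) and sqrt(2597) are both rational multiples of sqrt(53). Hence Q(sqrt(53)) = Q(sqrt(2597)) = Q(sqrt(53)), and the splitting field collapses to a single degree-2 extension with Galois group Z/2Z.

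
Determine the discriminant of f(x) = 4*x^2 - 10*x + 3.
Δ = 52

For a quadratic a x^2 + b x + c the discriminant is Δ = b^2 - 4ac = (-10)^2 - 4*(4)*(3) = 100 - (48) = 52.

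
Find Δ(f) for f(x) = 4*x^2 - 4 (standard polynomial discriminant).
Δ = 64

For a quadratic a x^2 + b x + c the discriminant is Δ = b^2 - 4ac = (0)^2 - 4*(4)*(-4) = 0 - (-64) = 64.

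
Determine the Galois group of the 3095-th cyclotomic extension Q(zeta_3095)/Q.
|Gal(Q(zeta_3095)/Q)| = phi(3095) = 2472; group ≅ (Z/3095Z)^* ≅ Z/4Z × Z/618Z

The n-th cyclotomic polynomial Φ_3095(x) is the minimal polynomial of zeta_3095 over Q and has degree phi(3095) = 2472. So Q(zeta_3095) is a degree-2472 Galois extension with Galois group (Z/3095Z)^*. By CRT, (Z/3095Z)^* ≅ (Z/5Z)^* × (Z/619Z)^*. Each prime-power unit group is (Z/5Z)^* ≅ Z/4Z; (Z/619Z)^* ≅ Z/618Z. Hence Gal(Q(zeta_3095)/Q) ≅ Z/4Z × Z/618Z.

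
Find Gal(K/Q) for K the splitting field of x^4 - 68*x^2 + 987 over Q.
Gal(K/Q) = V_4 (Klein four-group, Z/2Z × Z/2Z)

f factors as (x^2 - 21)(x^2 - 47), so the splitting field is K = Q(sqrt(21), sqrt(47)). The elements 21, 47, 987 are all non-squares in Q, so sqrt(21) and sqrt(47) generate independent quadratic extensions. Thus [K:Q] = 4 and Gal(K/Q) is generated by the two order-2 automorphisms sqrt(21) ↦ -sqrt(21) and sqrt(47) ↦ -sqrt(47), giving V_4.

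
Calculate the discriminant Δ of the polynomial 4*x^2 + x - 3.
Δ = 49

For a quadratic a x^2 + b x + c the discriminant is Δ = b^2 - 4ac = (1)^2 - 4*(4)*(-3) = 1 - (-48) = 49.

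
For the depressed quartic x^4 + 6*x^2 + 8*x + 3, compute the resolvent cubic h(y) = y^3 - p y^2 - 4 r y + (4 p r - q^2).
h(y) = y^3 - 6*y^2 - 12*y + 8

Identify coefficients: p = 6, q = 8, r = 3.
Plug into h(y) = y^3 - p y^2 - 4 r y + (4 p r - q^2):
  h(y) = y^3 - (6) y^2 - 4*(3) y + (4*(6)*(3) - (8)^2)
       = y^3 + (-6) y^2 + (-12) y + (8).
Simplifying: h(y) = y^3 - 6*y^2 - 12*y + 8.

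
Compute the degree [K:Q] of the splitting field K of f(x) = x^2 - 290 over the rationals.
[K:Q] = 2

The polynomial x^2 - 290 is irreducible over Q since 290 is not a perfect square. Its splitting field is Q(sqrt(290)), which has degree 2 over Q.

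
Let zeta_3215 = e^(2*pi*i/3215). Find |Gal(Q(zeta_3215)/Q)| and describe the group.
|Gal(Q(zeta_3215)/Q)| = phi(3215) = 2568; group ≅ (Z/3215Z)^* ≅ Z/4Z × Z/642Z

The n-th cyclotomic polynomial Φ_3215(x) is the minimal polynomial of zeta_3215 over Q and has degree phi(3215) = 2568. So Q(zeta_3215) is a degree-2568 Galois extension with Galois group (Z/3215Z)^*. By CRT, (Z/3215Z)^* ≅ (Z/5Z)^* × (Z/643Z)^*. Each prime-power unit group is (Z/5Z)^* ≅ Z/4Z; (Z/643Z)^* ≅ Z/642Z. Hence Gal(Q(zeta_3215)/Q) ≅ Z/4Z × Z/642Z.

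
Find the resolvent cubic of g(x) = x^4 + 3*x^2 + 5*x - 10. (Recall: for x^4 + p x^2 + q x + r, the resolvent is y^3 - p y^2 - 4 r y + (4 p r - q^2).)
h(y) = y^3 - 3*y^2 + 40*y - 145

Identify coefficients: p = 3, q = 5, r = -10.
Plug into h(y) = y^3 - p y^2 - 4 r y + (4 p r - q^2):
  h(y) = y^3 - (3) y^2 - 4*(-10) y + (4*(3)*(-10) - (5)^2)
       = y^3 + (-3) y^2 + (40) y + (-145).
Simplifying: h(y) = y^3 - 3*y^2 + 40*y - 145.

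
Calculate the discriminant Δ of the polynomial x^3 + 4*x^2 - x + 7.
Δ = -3599

For x^3 + a x^2 + b x + c the discriminant is Δ = 18 a b c - 4 a^3 c + a^2 b^2 - 4 b^3 - 27 c^2.
Plug a = 4, b = -1, c = 7:
  18*(4)*(-1)*(7) - 4*(4)^3*(7) + (4)^2*(-1)^2 - 4*(-1)^3 - 27*(7)^2
  = -504 + (-1792) + 16 + (4) + (-1323)
  = -3599.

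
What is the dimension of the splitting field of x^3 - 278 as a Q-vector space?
[K:Q] = 6

x^3 - 278 has one real root r = 278^(1/3) and two complex roots r*zeta_3, r*zeta_3^2 where zeta_3 = e^(2*pi*i/3). The splitting field is Q(r, zeta_3). [Q(r):Q] = 3 and [Q(zeta_3):Q] = 2 with gcd = 1, so [Q(r, zeta_3):Q] = 3 * 2 = 6.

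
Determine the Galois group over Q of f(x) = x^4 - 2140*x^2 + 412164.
Gal(K/Q) = Z/2Z (cyclic of order 2)

f factors as (x^2 - 214)(x^2 - 1926), so the splitting field is K = Q(sqrt(214), sqrt(1926)). The squarefree part of 214 is 214 and the squarefree part of 1926 is also 214, so sqrt(214) and sqrt(1926) are both rational multiples of sqrt(214). Hence Q(sqrt(214)) = Q(sqrt(1926)) = Q(sqrt(214)), and the splitting field collapses to a single degree-2 extension with Galois group Z/2Z.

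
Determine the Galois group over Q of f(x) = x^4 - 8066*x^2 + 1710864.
Gal(K/Q) = Z/2Z (cyclic of order 2)

f factors as (x^2 - 218)(x^2 - 7848), so the splitting field is K = Q(sqrt(218), sqrt(7848)). The squarefree part of 218 is 218 and the squarefree part of 7848 is also 218, so sqrt(218) and sqrt(7848) are both rational multiples of sqrt(218). Hence Q(sqrt(218)) = Q(sqrt(7848)) = Q(sqrt(218)), and the splitting field collapses to a single degree-2 extension with Galois group Z/2Z.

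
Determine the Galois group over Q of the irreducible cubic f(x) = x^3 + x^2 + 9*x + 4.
Gal(K/Q) = S_3 (symmetric group of order 6)

Compute the discriminant of x^3 + (1)*x^2 + (9)*x + (4): Δ = -2635. Since Δ is not a rational square, the Galois group is not contained in A_3; it must be the full S_3 (irreducibility of the cubic rules out anything smaller).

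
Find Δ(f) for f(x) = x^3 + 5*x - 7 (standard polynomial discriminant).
Δ = -1823

For a depressed cubic x^3 + p x + q the discriminant is Δ = -4 p^3 - 27 q^2 = -4*(5)^3 - 27*(-7)^2 = -500 - 1323 = -1823.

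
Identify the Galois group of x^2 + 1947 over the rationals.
Gal(K/Q) = Z/2Z (cyclic of order 2)

x^2 + 1947 is irreducible over Q since -1947 is not a rational square. The splitting field Q(sqrt(-1947)) has degree 2 over Q, and its unique nontrivial automorphism is sqrt(-1947) ↦ -sqrt(-1947). Hence Gal(Q(sqrt(-1947))/Q) = Z/2Z.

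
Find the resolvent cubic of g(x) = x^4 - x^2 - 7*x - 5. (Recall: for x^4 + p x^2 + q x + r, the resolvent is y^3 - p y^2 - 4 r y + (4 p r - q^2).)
h(y) = y^3 + y^2 + 20*y - 29

Identify coefficients: p = -1, q = -7, r = -5.
Plug into h(y) = y^3 - p y^2 - 4 r y + (4 p r - q^2):
  h(y) = y^3 - (-1) y^2 - 4*(-5) y + (4*(-1)*(-5) - (-7)^2)
       = y^3 + (1) y^2 + (20) y + (-29).
Simplifying: h(y) = y^3 + y^2 + 20*y - 29.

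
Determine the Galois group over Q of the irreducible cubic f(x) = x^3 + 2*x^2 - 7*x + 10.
Gal(K/Q) = S_3 (symmetric group of order 6)

Compute the discriminant of x^3 + (2)*x^2 + (-7)*x + (10): Δ = -3972. Since Δ is not a rational square, the Galois group is not contained in A_3; it must be the full S_3 (irreducibility of the cubic rules out anything smaller).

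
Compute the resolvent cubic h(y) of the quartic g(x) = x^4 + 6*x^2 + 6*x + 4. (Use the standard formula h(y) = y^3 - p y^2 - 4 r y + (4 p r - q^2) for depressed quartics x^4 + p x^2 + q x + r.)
h(y) = y^3 - 6*y^2 - 16*y + 60

Identify coefficients: p = 6, q = 6, r = 4.
Plug into h(y) = y^3 - p y^2 - 4 r y + (4 p r - q^2):
  h(y) = y^3 - (6) y^2 - 4*(4) y + (4*(6)*(4) - (6)^2)
       = y^3 + (-6) y^2 + (-16) y + (60).
Simplifying: h(y) = y^3 - 6*y^2 - 16*y + 60.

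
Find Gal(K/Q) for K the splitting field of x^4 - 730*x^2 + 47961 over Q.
Gal(K/Q) = Z/2Z (cyclic of order 2)

f factors as (x^2 - 657)(x^2 - 73), so the splitting field is K = Q(sqrt(657), sqrt(73)). The squarefree part of 657 is 73 and the squarefree part of 73 is also 73, so sqrt(657) and sqrt(73) are both rational multiples of sqrt(73). Hence Q(sqrt(657)) = Q(sqrt(73)) = Q(sqrt(73)), and the splitting field collapses to a single degree-2 extension with Galois group Z/2Z.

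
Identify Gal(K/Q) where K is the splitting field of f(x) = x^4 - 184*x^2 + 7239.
Gal(K/Q) = V_4 (Klein four-group, Z/2Z × Z/2Z)

f factors as (x^2 - 127)(x^2 - 57), so the splitting field is K = Q(sqrt(127), sqrt(57)). The elements 127, 57, 7239 are all non-squares in Q, so sqrt(127) and sqrt(57) generate independent quadratic extensions. Thus [K:Q] = 4 and Gal(K/Q) is generated by the two order-2 automorphisms sqrt(127) ↦ -sqrt(127) and sqrt(57) ↦ -sqrt(57), giving V_4.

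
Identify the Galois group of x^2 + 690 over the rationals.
Gal(K/Q) = Z/2Z (cyclic of order 2)

x^2 + 690 is irreducible over Q since -690 is not a rational square. The splitting field Q(sqrt(-690)) has degree 2 over Q, and its unique nontrivial automorphism is sqrt(-690) ↦ -sqrt(-690). Hence Gal(Q(sqrt(-690))/Q) = Z/2Z.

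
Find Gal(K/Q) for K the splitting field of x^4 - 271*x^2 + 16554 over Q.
Gal(K/Q) = V_4 (Klein four-group, Z/2Z × Z/2Z)

f factors as (x^2 - 93)(x^2 - 178), so the splitting field is K = Q(sqrt(93), sqrt(178)). The elements 93, 178, 16554 are all non-squares in Q, so sqrt(93) and sqrt(178) generate independent quadratic extensions. Thus [K:Q] = 4 and Gal(K/Q) is generated by the two order-2 automorphisms sqrt(93) ↦ -sqrt(93) and sqrt(178) ↦ -sqrt(178), giving V_4.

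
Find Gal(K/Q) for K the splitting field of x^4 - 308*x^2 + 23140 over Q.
Gal(K/Q) = V_4 (Klein four-group, Z/2Z × Z/2Z)

f factors as (x^2 - 130)(x^2 - 178), so the splitting field is K = Q(sqrt(130), sqrt(178)). The elements 130, 178, 23140 are all non-squares in Q, so sqrt(130) and sqrt(178) generate independent quadratic extensions. Thus [K:Q] = 4 and Gal(K/Q) is generated by the two order-2 automorphisms sqrt(130) ↦ -sqrt(130) and sqrt(178) ↦ -sqrt(178), giving V_4.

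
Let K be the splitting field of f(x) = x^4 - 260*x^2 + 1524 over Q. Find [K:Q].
[K:Q] = 4

f factors as (x^2 - 6)(x^2 - 254); the splitting field is K = Q(sqrt(6), sqrt(254)). Since 6, 254, and 1524 are all non-squares in Q, the three subfields Q(sqrt(6)), Q(sqrt(254)), Q(sqrt(1524)) are distinct degree-2 extensions, so [K:Q] = 4 (Klein four Galois group).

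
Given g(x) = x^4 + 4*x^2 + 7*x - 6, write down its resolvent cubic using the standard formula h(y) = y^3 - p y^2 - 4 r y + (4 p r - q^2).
h(y) = y^3 - 4*y^2 + 24*y - 145

Identify coefficients: p = 4, q = 7, r = -6.
Plug into h(y) = y^3 - p y^2 - 4 r y + (4 p r - q^2):
  h(y) = y^3 - (4) y^2 - 4*(-6) y + (4*(4)*(-6) - (7)^2)
       = y^3 + (-4) y^2 + (24) y + (-145).
Simplifying: h(y) = y^3 - 4*y^2 + 24*y - 145.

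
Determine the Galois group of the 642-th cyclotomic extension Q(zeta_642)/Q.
|Gal(Q(zeta_642)/Q)| = phi(642) = 212; group ≅ (Z/642Z)^* ≅ Z/2Z × Z/106Z

The n-th cyclotomic polynomial Φ_642(x) is the minimal polynomial of zeta_642 over Q and has degree phi(642) = 212. So Q(zeta_642) is a degree-212 Galois extension with Galois group (Z/642Z)^*. By CRT, (Z/642Z)^* ≅ (Z/2Z)^* × (Z/3Z)^* × (Z/107Z)^*. Each prime-power unit group is (Z/2Z)^* ≅ trivial group (order 1); (Z/3Z)^* ≅ Z/2Z; (Z/107Z)^* ≅ Z/106Z. Hence Gal(Q(zeta_642)/Q) ≅ Z/2Z × Z/106Z.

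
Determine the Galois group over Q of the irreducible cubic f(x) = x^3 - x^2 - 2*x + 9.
Gal(K/Q) = S_3 (symmetric group of order 6)

Compute the discriminant of x^3 + (-1)*x^2 + (-2)*x + (9): Δ = -1791. Since Δ is not a rational square, the Galois group is not contained in A_3; it must be the full S_3 (irreducibility of the cubic rules out anything smaller).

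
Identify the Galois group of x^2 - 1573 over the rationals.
Gal(K/Q) = Z/2Z (cyclic of order 2)

x^2 - 1573 is irreducible over Q since 1573 is not a rational square. The splitting field Q(sqrt(1573)) has degree 2 over Q, and its unique nontrivial automorphism is sqrt(1573) ↦ -sqrt(1573). Hence Gal(Q(sqrt(1573))/Q) = Z/2Z.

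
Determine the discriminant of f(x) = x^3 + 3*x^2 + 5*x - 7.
Δ = -2732

For x^3 + a x^2 + b x + c the discriminant is Δ = 18 a b c - 4 a^3 c + a^2 b^2 - 4 b^3 - 27 c^2.
Plug a = 3, b = 5, c = -7:
  18*(3)*(5)*(-7) - 4*(3)^3*(-7) + (3)^2*(5)^2 - 4*(5)^3 - 27*(-7)^2
  = -1890 + (756) + 225 + (-500) + (-1323)
  = -2732.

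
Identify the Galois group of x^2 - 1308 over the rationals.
Gal(K/Q) = Z/2Z (cyclic of order 2)

x^2 - 1308 is irreducible over Q since 1308 is not a rational square. The splitting field Q(sqrt(1308)) has degree 2 over Q, and its unique nontrivial automorphism is sqrt(1308) ↦ -sqrt(1308). Hence Gal(Q(sqrt(1308))/Q) = Z/2Z.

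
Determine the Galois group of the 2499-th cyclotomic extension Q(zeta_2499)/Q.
|Gal(Q(zeta_2499)/Q)| = phi(2499) = 1344; group ≅ (Z/2499Z)^* ≅ Z/2Z × Z/16Z × Z/42Z

The n-th cyclotomic polynomial Φ_2499(x) is the minimal polynomial of zeta_2499 over Q and has degree phi(2499) = 1344. So Q(zeta_2499) is a degree-1344 Galois extension with Galois group (Z/2499Z)^*. By CRT, (Z/2499Z)^* ≅ (Z/3Z)^* × (Z/49Z)^* × (Z/17Z)^*. Each prime-power unit group is (Z/3Z)^* ≅ Z/2Z; (Z/49Z)^* ≅ Z/42Z; (Z/17Z)^* ≅ Z/16Z. Hence Gal(Q(zeta_2499)/Q) ≅ Z/2Z × Z/16Z × Z/42Z.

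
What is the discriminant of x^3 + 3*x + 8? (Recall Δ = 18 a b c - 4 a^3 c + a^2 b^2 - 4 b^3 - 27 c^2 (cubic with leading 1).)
Δ = -1836

For x^3 + a x^2 + b x + c the discriminant is Δ = 18 a b c - 4 a^3 c + a^2 b^2 - 4 b^3 - 27 c^2.
Plug a = 0, b = 3, c = 8:
  18*(0)*(3)*(8) - 4*(0)^3*(8) + (0)^2*(3)^2 - 4*(3)^3 - 27*(8)^2
  = 0 + (0) + 0 + (-108) + (-1728)
  = -1836.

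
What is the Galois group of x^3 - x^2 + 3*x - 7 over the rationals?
Gal(K/Q) = S_3 (symmetric group of order 6)

Compute the discriminant of x^3 + (-1)*x^2 + (3)*x + (-7): Δ = -1072. Since Δ is not a rational square, the Galois group is not contained in A_3; it must be the full S_3 (irreducibility of the cubic rules out anything smaller).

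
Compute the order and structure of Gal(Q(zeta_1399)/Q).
|Gal(Q(zeta_1399)/Q)| = phi(1399) = 1398; group ≅ (Z/1399Z)^* ≅ Z/1398Z

The n-th cyclotomic polynomial Φ_1399(x) is the minimal polynomial of zeta_1399 over Q and has degree phi(1399) = 1398. So Q(zeta_1399) is a degree-1398 Galois extension with Galois group (Z/1399Z)^*. (Z/1399Z)^* is cyclic since 1399 is an odd prime power (or 4). Hence Gal(Q(zeta_1399)/Q) ≅ Z/1398Z.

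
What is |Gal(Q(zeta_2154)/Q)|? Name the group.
|Gal(Q(zeta_2154)/Q)| = phi(2154) = 716; group ≅ (Z/2154Z)^* ≅ Z/2Z × Z/358Z

The n-th cyclotomic polynomial Φ_2154(x) is the minimal polynomial of zeta_2154 over Q and has degree phi(2154) = 716. So Q(zeta_2154) is a degree-716 Galois extension with Galois group (Z/2154Z)^*. By CRT, (Z/2154Z)^* ≅ (Z/2Z)^* × (Z/3Z)^* × (Z/359Z)^*. Each prime-power unit group is (Z/2Z)^* ≅ trivial group (order 1); (Z/3Z)^* ≅ Z/2Z; (Z/359Z)^* ≅ Z/358Z. Hence Gal(Q(zeta_2154)/Q) ≅ Z/2Z × Z/358Z.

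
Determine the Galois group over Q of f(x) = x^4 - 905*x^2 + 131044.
Gal(K/Q) = Z/2Z (cyclic of order 2)

f factors as (x^2 - 181)(x^2 - 724), so the splitting field is K = Q(sqrt(181), sqrt(724)). The squarefree part of 181 is 181 and the squarefree part of 724 is also 181, so sqrt(181) and sqrt(724) are both rational multiples of sqrt(181). Hence Q(sqrt(181)) = Q(sqrt(724)) = Q(sqrt(181)), and the splitting field collapses to a single degree-2 extension with Galois group Z/2Z.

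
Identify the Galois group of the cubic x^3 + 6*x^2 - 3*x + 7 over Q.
Gal(K/Q) = S_3 (symmetric group of order 6)

Compute the discriminant of x^3 + (6)*x^2 + (-3)*x + (7): Δ = -9207. Since Δ is not a rational square, the Galois group is not contained in A_3; it must be the full S_3 (irreducibility of the cubic rules out anything smaller).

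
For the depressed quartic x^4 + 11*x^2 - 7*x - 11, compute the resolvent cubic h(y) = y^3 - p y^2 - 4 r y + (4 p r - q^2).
h(y) = y^3 - 11*y^2 + 44*y - 533

Identify coefficients: p = 11, q = -7, r = -11.
Plug into h(y) = y^3 - p y^2 - 4 r y + (4 p r - q^2):
  h(y) = y^3 - (11) y^2 - 4*(-11) y + (4*(11)*(-11) - (-7)^2)
       = y^3 + (-11) y^2 + (44) y + (-533).
Simplifying: h(y) = y^3 - 11*y^2 + 44*y - 533.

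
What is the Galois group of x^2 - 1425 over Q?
Gal(K/Q) = Z/2Z (cyclic of order 2)

x^2 - 1425 is irreducible over Q since 1425 is not a rational square. The splitting field Q(sqrt(1425)) has degree 2 over Q, and its unique nontrivial automorphism is sqrt(1425) ↦ -sqrt(1425). Hence Gal(Q(sqrt(1425))/Q) = Z/2Z.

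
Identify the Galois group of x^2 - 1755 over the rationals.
Gal(K/Q) = Z/2Z (cyclic of order 2)

x^2 - 1755 is irreducible over Q since 1755 is not a rational square. The splitting field Q(sqrt(1755)) has degree 2 over Q, and its unique nontrivial automorphism is sqrt(1755) ↦ -sqrt(1755). Hence Gal(Q(sqrt(1755))/Q) = Z/2Z.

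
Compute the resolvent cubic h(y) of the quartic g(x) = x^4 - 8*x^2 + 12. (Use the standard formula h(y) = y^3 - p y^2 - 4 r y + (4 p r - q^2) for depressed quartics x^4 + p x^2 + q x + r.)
h(y) = y^3 + 8*y^2 - 48*y - 384

Identify coefficients: p = -8, q = 0, r = 12.
Plug into h(y) = y^3 - p y^2 - 4 r y + (4 p r - q^2):
  h(y) = y^3 - (-8) y^2 - 4*(12) y + (4*(-8)*(12) - (0)^2)
       = y^3 + (8) y^2 + (-48) y + (-384).
Simplifying: h(y) = y^3 + 8*y^2 - 48*y - 384.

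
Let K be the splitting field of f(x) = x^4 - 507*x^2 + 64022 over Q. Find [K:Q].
[K:Q] = 4

f factors as (x^2 - 269)(x^2 - 238); the splitting field is K = Q(sqrt(269), sqrt(238)). Since 269, 238, and 64022 are all non-squares in Q, the three subfields Q(sqrt(269)), Q(sqrt(238)), Q(sqrt(64022)) are distinct degree-2 extensions, so [K:Q] = 4 (Klein four Galois group).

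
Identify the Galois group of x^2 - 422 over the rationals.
Gal(K/Q) = Z/2Z (cyclic of order 2)

x^2 - 422 is irreducible over Q since 422 is not a rational square. The splitting field Q(sqrt(422)) has degree 2 over Q, and its unique nontrivial automorphism is sqrt(422) ↦ -sqrt(422). Hence Gal(Q(sqrt(422))/Q) = Z/2Z.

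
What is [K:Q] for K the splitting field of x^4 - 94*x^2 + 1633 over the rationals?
[K:Q] = 4

f factors as (x^2 - 71)(x^2 - 23); the splitting field is K = Q(sqrt(71), sqrt(23)). Since 71, 23, and 1633 are all non-squares in Q, the three subfields Q(sqrt(71)), Q(sqrt(23)), Q(sqrt(1633)) are distinct degree-2 extensions, so [K:Q] = 4 (Klein four Galois group).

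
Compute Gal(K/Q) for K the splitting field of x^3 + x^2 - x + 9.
Gal(K/Q) = S_3 (symmetric group of order 6)

Compute the discriminant of x^3 + (1)*x^2 + (-1)*x + (9): Δ = -2380. Since Δ is not a rational square, the Galois group is not contained in A_3; it must be the full S_3 (irreducibility of the cubic rules out anything smaller).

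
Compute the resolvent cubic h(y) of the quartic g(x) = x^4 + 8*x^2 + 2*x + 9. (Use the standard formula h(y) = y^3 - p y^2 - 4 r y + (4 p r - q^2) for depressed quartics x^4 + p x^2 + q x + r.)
h(y) = y^3 - 8*y^2 - 36*y + 284

Identify coefficients: p = 8, q = 2, r = 9.
Plug into h(y) = y^3 - p y^2 - 4 r y + (4 p r - q^2):
  h(y) = y^3 - (8) y^2 - 4*(9) y + (4*(8)*(9) - (2)^2)
       = y^3 + (-8) y^2 + (-36) y + (284).
Simplifying: h(y) = y^3 - 8*y^2 - 36*y + 284.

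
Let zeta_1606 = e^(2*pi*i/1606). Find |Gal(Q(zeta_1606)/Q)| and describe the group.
|Gal(Q(zeta_1606)/Q)| = phi(1606) = 720; group ≅ (Z/1606Z)^* ≅ Z/10Z × Z/72Z

The n-th cyclotomic polynomial Φ_1606(x) is the minimal polynomial of zeta_1606 over Q and has degree phi(1606) = 720. So Q(zeta_1606) is a degree-720 Galois extension with Galois group (Z/1606Z)^*. By CRT, (Z/1606Z)^* ≅ (Z/2Z)^* × (Z/11Z)^* × (Z/73Z)^*. Each prime-power unit group is (Z/2Z)^* ≅ trivial group (order 1); (Z/11Z)^* ≅ Z/10Z; (Z/73Z)^* ≅ Z/72Z. Hence Gal(Q(zeta_1606)/Q) ≅ Z/10Z × Z/72Z.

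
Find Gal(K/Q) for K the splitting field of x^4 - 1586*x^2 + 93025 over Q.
Gal(K/Q) = Z/2Z (cyclic of order 2)

f factors as (x^2 - 61)(x^2 - 1525), so the splitting field is K = Q(sqrt(61), sqrt(1525)). The squarefree part of 61 is 61 and the squarefree part of 1525 is also 61, so sqrt(61) and sqrt(1525) are both rational multiples of sqrt(61). Hence Q(sqrt(61)) = Q(sqrt(1525)) = Q(sqrt(61)), and the splitting field collapses to a single degree-2 extension with Galois group Z/2Z.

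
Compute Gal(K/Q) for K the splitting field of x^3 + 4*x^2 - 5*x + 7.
Gal(K/Q) = S_3 (symmetric group of order 6)

Compute the discriminant of x^3 + (4)*x^2 + (-5)*x + (7): Δ = -4735. Since Δ is not a rational square, the Galois group is not contained in A_3; it must be the full S_3 (irreducibility of the cubic rules out anything smaller).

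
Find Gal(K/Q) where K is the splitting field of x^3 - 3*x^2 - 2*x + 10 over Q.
Gal(K/Q) = S_3 (symmetric group of order 6)

Compute the discriminant of x^3 + (-3)*x^2 + (-2)*x + (10): Δ = -472. Since Δ is not a rational square, the Galois group is not contained in A_3; it must be the full S_3 (irreducibility of the cubic rules out anything smaller).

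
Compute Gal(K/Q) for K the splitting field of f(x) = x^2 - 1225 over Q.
Gal(K/Q) = trivial group (order 1)

x^2 - 1225 factors as (x - 35)(x + 35) over Q, so its splitting field is Q itself and the Galois group is trivial.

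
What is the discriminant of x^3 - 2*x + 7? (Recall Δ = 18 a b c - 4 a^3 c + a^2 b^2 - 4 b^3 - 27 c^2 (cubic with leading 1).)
Δ = -1291

For x^3 + a x^2 + b x + c the discriminant is Δ = 18 a b c - 4 a^3 c + a^2 b^2 - 4 b^3 - 27 c^2.
Plug a = 0, b = -2, c = 7:
  18*(0)*(-2)*(7) - 4*(0)^3*(7) + (0)^2*(-2)^2 - 4*(-2)^3 - 27*(7)^2
  = 0 + (0) + 0 + (32) + (-1323)
  = -1291.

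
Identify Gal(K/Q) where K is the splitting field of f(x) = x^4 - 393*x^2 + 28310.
Gal(K/Q) = V_4 (Klein four-group, Z/2Z × Z/2Z)

f factors as (x^2 - 298)(x^2 - 95), so the splitting field is K = Q(sqrt(298), sqrt(95)). The elements 298, 95, 28310 are all non-squares in Q, so sqrt(298) and sqrt(95) generate independent quadratic extensions. Thus [K:Q] = 4 and Gal(K/Q) is generated by the two order-2 automorphisms sqrt(298) ↦ -sqrt(298) and sqrt(95) ↦ -sqrt(95), giving V_4.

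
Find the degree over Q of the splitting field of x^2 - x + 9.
[K:Q] = 2

The discriminant of x^2 + (-1)*x + (9) is b^2 - 4c = 1 - (36) = -35. Since -35 is not a perfect square in Q, the polynomial is irreducible over Q. Its two roots generate a degree-2 extension, so [K:Q] = 2.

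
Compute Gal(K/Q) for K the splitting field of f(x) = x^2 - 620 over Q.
Gal(K/Q) = Z/2Z (cyclic of order 2)

x^2 - 620 is irreducible over Q since 620 is not a rational square. The splitting field Q(sqrt(620)) has degree 2 over Q, and its unique nontrivial automorphism is sqrt(620) ↦ -sqrt(620). Hence Gal(Q(sqrt(620))/Q) = Z/2Z.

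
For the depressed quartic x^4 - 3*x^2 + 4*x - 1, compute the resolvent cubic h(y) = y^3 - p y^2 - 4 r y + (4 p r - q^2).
h(y) = y^3 + 3*y^2 + 4*y - 4

Identify coefficients: p = -3, q = 4, r = -1.
Plug into h(y) = y^3 - p y^2 - 4 r y + (4 p r - q^2):
  h(y) = y^3 - (-3) y^2 - 4*(-1) y + (4*(-3)*(-1) - (4)^2)
       = y^3 + (3) y^2 + (4) y + (-4).
Simplifying: h(y) = y^3 + 3*y^2 + 4*y - 4.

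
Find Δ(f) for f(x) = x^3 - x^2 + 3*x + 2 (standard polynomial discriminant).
Δ = -307

For x^3 + a x^2 + b x + c the discriminant is Δ = 18 a b c - 4 a^3 c + a^2 b^2 - 4 b^3 - 27 c^2.
Plug a = -1, b = 3, c = 2:
  18*(-1)*(3)*(2) - 4*(-1)^3*(2) + (-1)^2*(3)^2 - 4*(3)^3 - 27*(2)^2
  = -108 + (8) + 9 + (-108) + (-108)
  = -307.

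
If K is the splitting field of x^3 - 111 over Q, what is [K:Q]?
[K:Q] = 6

x^3 - 111 has one real root r = 111^(1/3) and two complex roots r*zeta_3, r*zeta_3^2 where zeta_3 = e^(2*pi*i/3). The splitting field is Q(r, zeta_3). [Q(r):Q] = 3 and [Q(zeta_3):Q] = 2 with gcd = 1, so [Q(r, zeta_3):Q] = 3 * 2 = 6.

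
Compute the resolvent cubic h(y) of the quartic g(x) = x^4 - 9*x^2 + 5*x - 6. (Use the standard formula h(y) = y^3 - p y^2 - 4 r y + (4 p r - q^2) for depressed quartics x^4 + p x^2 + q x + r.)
h(y) = y^3 + 9*y^2 + 24*y + 191

Identify coefficients: p = -9, q = 5, r = -6.
Plug into h(y) = y^3 - p y^2 - 4 r y + (4 p r - q^2):
  h(y) = y^3 - (-9) y^2 - 4*(-6) y + (4*(-9)*(-6) - (5)^2)
       = y^3 + (9) y^2 + (24) y + (191).
Simplifying: h(y) = y^3 + 9*y^2 + 24*y + 191.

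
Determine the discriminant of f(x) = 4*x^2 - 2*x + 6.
Δ = -92

For a quadratic a x^2 + b x + c the discriminant is Δ = b^2 - 4ac = (-2)^2 - 4*(4)*(6) = 4 - (96) = -92.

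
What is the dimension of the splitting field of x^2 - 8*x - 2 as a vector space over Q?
[K:Q] = 2

The discriminant of x^2 + (-8)*x + (-2) is b^2 - 4c = 64 - (-8) = 72. Since 72 is not a perfect square in Q, the polynomial is irreducible over Q. Its two roots generate a degree-2 extension, so [K:Q] = 2.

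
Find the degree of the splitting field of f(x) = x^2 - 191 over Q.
[K:Q] = 2

The polynomial x^2 - 191 is irreducible over Q since 191 is not a perfect square. Its splitting field is Q(sqrt(191)), which has degree 2 over Q.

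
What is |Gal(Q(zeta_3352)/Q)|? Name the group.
|Gal(Q(zeta_3352)/Q)| = phi(3352) = 1672; group ≅ (Z/3352Z)^* ≅ Z/2Z × Z/2Z × Z/418Z

The n-th cyclotomic polynomial Φ_3352(x) is the minimal polynomial of zeta_3352 over Q and has degree phi(3352) = 1672. So Q(zeta_3352) is a degree-1672 Galois extension with Galois group (Z/3352Z)^*. By CRT, (Z/3352Z)^* ≅ (Z/8Z)^* × (Z/419Z)^*. Each prime-power unit group is (Z/8Z)^* ≅ Z/2Z × Z/2Z; (Z/419Z)^* ≅ Z/418Z. Hence Gal(Q(zeta_3352)/Q) ≅ Z/2Z × Z/2Z × Z/418Z.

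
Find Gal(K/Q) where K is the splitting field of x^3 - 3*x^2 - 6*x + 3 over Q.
Gal(K/Q) = S_3 (symmetric group of order 6)

Compute the discriminant of x^3 + (-3)*x^2 + (-6)*x + (3): Δ = 2241. Since Δ is not a rational square, the Galois group is not contained in A_3; it must be the full S_3 (irreducibility of the cubic rules out anything smaller).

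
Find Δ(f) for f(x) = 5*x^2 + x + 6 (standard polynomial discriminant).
Δ = -119

For a quadratic a x^2 + b x + c the discriminant is Δ = b^2 - 4ac = (1)^2 - 4*(5)*(6) = 1 - (120) = -119.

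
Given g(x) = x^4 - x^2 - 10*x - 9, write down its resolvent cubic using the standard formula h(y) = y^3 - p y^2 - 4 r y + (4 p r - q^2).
h(y) = y^3 + y^2 + 36*y - 64

Identify coefficients: p = -1, q = -10, r = -9.
Plug into h(y) = y^3 - p y^2 - 4 r y + (4 p r - q^2):
  h(y) = y^3 - (-1) y^2 - 4*(-9) y + (4*(-1)*(-9) - (-10)^2)
       = y^3 + (1) y^2 + (36) y + (-64).
Simplifying: h(y) = y^3 + y^2 + 36*y - 64.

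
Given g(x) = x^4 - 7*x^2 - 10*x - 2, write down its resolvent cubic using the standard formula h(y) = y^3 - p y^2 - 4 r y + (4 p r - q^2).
h(y) = y^3 + 7*y^2 + 8*y - 44

Identify coefficients: p = -7, q = -10, r = -2.
Plug into h(y) = y^3 - p y^2 - 4 r y + (4 p r - q^2):
  h(y) = y^3 - (-7) y^2 - 4*(-2) y + (4*(-7)*(-2) - (-10)^2)
       = y^3 + (7) y^2 + (8) y + (-44).
Simplifying: h(y) = y^3 + 7*y^2 + 8*y - 44.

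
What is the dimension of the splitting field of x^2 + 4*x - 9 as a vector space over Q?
[K:Q] = 2

The discriminant of x^2 + (4)*x + (-9) is b^2 - 4c = 16 - (-36) = 52. Since 52 is not a perfect square in Q, the polynomial is irreducible over Q. Its two roots generate a degree-2 extension, so [K:Q] = 2.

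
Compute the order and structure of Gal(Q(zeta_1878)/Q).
|Gal(Q(zeta_1878)/Q)| = phi(1878) = 624; group ≅ (Z/1878Z)^* ≅ Z/2Z × Z/312Z

The n-th cyclotomic polynomial Φ_1878(x) is the minimal polynomial of zeta_1878 over Q and has degree phi(1878) = 624. So Q(zeta_1878) is a degree-624 Galois extension with Galois group (Z/1878Z)^*. By CRT, (Z/1878Z)^* ≅ (Z/2Z)^* × (Z/3Z)^* × (Z/313Z)^*. Each prime-power unit group is (Z/2Z)^* ≅ trivial group (order 1); (Z/3Z)^* ≅ Z/2Z; (Z/313Z)^* ≅ Z/312Z. Hence Gal(Q(zeta_1878)/Q) ≅ Z/2Z × Z/312Z.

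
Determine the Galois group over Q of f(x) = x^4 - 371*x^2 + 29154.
Gal(K/Q) = V_4 (Klein four-group, Z/2Z × Z/2Z)

f factors as (x^2 - 258)(x^2 - 113), so the splitting field is K = Q(sqrt(258), sqrt(113)). The elements 258, 113, 29154 are all non-squares in Q, so sqrt(258) and sqrt(113) generate independent quadratic extensions. Thus [K:Q] = 4 and Gal(K/Q) is generated by the two order-2 automorphisms sqrt(258) ↦ -sqrt(258) and sqrt(113) ↦ -sqrt(113), giving V_4.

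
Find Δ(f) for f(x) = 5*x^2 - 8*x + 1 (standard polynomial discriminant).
Δ = 44

For a quadratic a x^2 + b x + c the discriminant is Δ = b^2 - 4ac = (-8)^2 - 4*(5)*(1) = 64 - (20) = 44.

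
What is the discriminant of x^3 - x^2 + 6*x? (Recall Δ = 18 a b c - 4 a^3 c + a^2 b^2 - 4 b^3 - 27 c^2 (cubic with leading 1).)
Δ = -828

For x^3 + a x^2 + b x + c the discriminant is Δ = 18 a b c - 4 a^3 c + a^2 b^2 - 4 b^3 - 27 c^2.
Plug a = -1, b = 6, c = 0:
  18*(-1)*(6)*(0) - 4*(-1)^3*(0) + (-1)^2*(6)^2 - 4*(6)^3 - 27*(0)^2
  = 0 + (0) + 36 + (-864) + (0)
  = -828.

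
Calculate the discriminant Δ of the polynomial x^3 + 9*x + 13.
Δ = -7479

For a depressed cubic x^3 + p x + q the discriminant is Δ = -4 p^3 - 27 q^2 = -4*(9)^3 - 27*(13)^2 = -2916 - 4563 = -7479.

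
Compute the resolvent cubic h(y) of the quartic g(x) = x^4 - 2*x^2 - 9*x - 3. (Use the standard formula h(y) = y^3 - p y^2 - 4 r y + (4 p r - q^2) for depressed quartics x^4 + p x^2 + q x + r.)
h(y) = y^3 + 2*y^2 + 12*y - 57

Identify coefficients: p = -2, q = -9, r = -3.
Plug into h(y) = y^3 - p y^2 - 4 r y + (4 p r - q^2):
  h(y) = y^3 - (-2) y^2 - 4*(-3) y + (4*(-2)*(-3) - (-9)^2)
       = y^3 + (2) y^2 + (12) y + (-57).
Simplifying: h(y) = y^3 + 2*y^2 + 12*y - 57.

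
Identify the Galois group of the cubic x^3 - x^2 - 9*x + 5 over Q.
Gal(K/Q) = S_3 (symmetric group of order 6)

Compute the discriminant of x^3 + (-1)*x^2 + (-9)*x + (5): Δ = 3152. Since Δ is not a rational square, the Galois group is not contained in A_3; it must be the full S_3 (irreducibility of the cubic rules out anything smaller).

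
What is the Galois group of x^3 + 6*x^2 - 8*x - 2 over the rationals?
Gal(K/Q) = S_3 (symmetric group of order 6)

Compute the discriminant of x^3 + (6)*x^2 + (-8)*x + (-2): Δ = 7700. Since Δ is not a rational square, the Galois group is not contained in A_3; it must be the full S_3 (irreducibility of the cubic rules out anything smaller).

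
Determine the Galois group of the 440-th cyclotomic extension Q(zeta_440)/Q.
|Gal(Q(zeta_440)/Q)| = phi(440) = 160; group ≅ (Z/440Z)^* ≅ Z/2Z × Z/2Z × Z/4Z × Z/10Z

The n-th cyclotomic polynomial Φ_440(x) is the minimal polynomial of zeta_440 over Q and has degree phi(440) = 160. So Q(zeta_440) is a degree-160 Galois extension with Galois group (Z/440Z)^*. By CRT, (Z/440Z)^* ≅ (Z/8Z)^* × (Z/5Z)^* × (Z/11Z)^*. Each prime-power unit group is (Z/8Z)^* ≅ Z/2Z × Z/2Z; (Z/5Z)^* ≅ Z/4Z; (Z/11Z)^* ≅ Z/10Z. Hence Gal(Q(zeta_440)/Q) ≅ Z/2Z × Z/2Z × Z/4Z × Z/10Z.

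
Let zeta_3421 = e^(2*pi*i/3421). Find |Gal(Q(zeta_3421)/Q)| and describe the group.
|Gal(Q(zeta_3421)/Q)| = phi(3421) = 3100; group ≅ (Z/3421Z)^* ≅ Z/10Z × Z/310Z

The n-th cyclotomic polynomial Φ_3421(x) is the minimal polynomial of zeta_3421 over Q and has degree phi(3421) = 3100. So Q(zeta_3421) is a degree-3100 Galois extension with Galois group (Z/3421Z)^*. By CRT, (Z/3421Z)^* ≅ (Z/11Z)^* × (Z/311Z)^*. Each prime-power unit group is (Z/11Z)^* ≅ Z/10Z; (Z/311Z)^* ≅ Z/310Z. Hence Gal(Q(zeta_3421)/Q) ≅ Z/10Z × Z/310Z.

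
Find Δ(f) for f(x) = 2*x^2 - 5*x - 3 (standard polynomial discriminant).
Δ = 49

For a quadratic a x^2 + b x + c the discriminant is Δ = b^2 - 4ac = (-5)^2 - 4*(2)*(-3) = 25 - (-24) = 49.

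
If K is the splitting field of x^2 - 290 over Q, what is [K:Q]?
[K:Q] = 2

The polynomial x^2 - 290 is irreducible over Q since 290 is not a perfect square. Its splitting field is Q(sqrt(290)), which has degree 2 over Q.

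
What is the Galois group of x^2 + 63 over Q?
Gal(K/Q) = Z/2Z (cyclic of order 2)

x^2 + 63 is irreducible over Q since -63 is not a rational square. The splitting field Q(sqrt(-63)) has degree 2 over Q, and its unique nontrivial automorphism is sqrt(-63) ↦ -sqrt(-63). Hence Gal(Q(sqrt(-63))/Q) = Z/2Z.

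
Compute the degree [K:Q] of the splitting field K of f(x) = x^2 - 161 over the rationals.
[K:Q] = 2

The polynomial x^2 - 161 is irreducible over Q since 161 is not a perfect square. Its splitting field is Q(sqrt(161)), which has degree 2 over Q.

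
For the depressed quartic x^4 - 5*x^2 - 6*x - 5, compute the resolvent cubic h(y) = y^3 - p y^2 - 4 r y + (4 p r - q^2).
h(y) = y^3 + 5*y^2 + 20*y + 64

Identify coefficients: p = -5, q = -6, r = -5.
Plug into h(y) = y^3 - p y^2 - 4 r y + (4 p r - q^2):
  h(y) = y^3 - (-5) y^2 - 4*(-5) y + (4*(-5)*(-5) - (-6)^2)
       = y^3 + (5) y^2 + (20) y + (64).
Simplifying: h(y) = y^3 + 5*y^2 + 20*y + 64.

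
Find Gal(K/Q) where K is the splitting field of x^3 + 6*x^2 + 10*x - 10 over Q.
Gal(K/Q) = S_3 (symmetric group of order 6)

Compute the discriminant of x^3 + (6)*x^2 + (10)*x + (-10): Δ = -5260. Since Δ is not a rational square, the Galois group is not contained in A_3; it must be the full S_3 (irreducibility of the cubic rules out anything smaller).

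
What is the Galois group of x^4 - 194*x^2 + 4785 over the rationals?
Gal(K/Q) = V_4 (Klein four-group, Z/2Z × Z/2Z)

f factors as (x^2 - 29)(x^2 - 165), so the splitting field is K = Q(sqrt(29), sqrt(165)). The elements 29, 165, 4785 are all non-squares in Q, so sqrt(29) and sqrt(165) generate independent quadratic extensions. Thus [K:Q] = 4 and Gal(K/Q) is generated by the two order-2 automorphisms sqrt(29) ↦ -sqrt(29) and sqrt(165) ↦ -sqrt(165), giving V_4.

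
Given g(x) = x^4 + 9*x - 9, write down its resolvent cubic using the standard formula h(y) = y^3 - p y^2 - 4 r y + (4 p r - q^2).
h(y) = y^3 + 36*y - 81

Identify coefficients: p = 0, q = 9, r = -9.
Plug into h(y) = y^3 - p y^2 - 4 r y + (4 p r - q^2):
  h(y) = y^3 - (0) y^2 - 4*(-9) y + (4*(0)*(-9) - (9)^2)
       = y^3 + (0) y^2 + (36) y + (-81).
Simplifying: h(y) = y^3 + 36*y - 81.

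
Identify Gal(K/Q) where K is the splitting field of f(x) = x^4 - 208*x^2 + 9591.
Gal(K/Q) = V_4 (Klein four-group, Z/2Z × Z/2Z)

f factors as (x^2 - 139)(x^2 - 69), so the splitting field is K = Q(sqrt(139), sqrt(69)). The elements 139, 69, 9591 are all non-squares in Q, so sqrt(139) and sqrt(69) generate independent quadratic extensions. Thus [K:Q] = 4 and Gal(K/Q) is generated by the two order-2 automorphisms sqrt(139) ↦ -sqrt(139) and sqrt(69) ↦ -sqrt(69), giving V_4.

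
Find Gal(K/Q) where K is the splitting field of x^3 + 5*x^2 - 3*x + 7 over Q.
Gal(K/Q) = S_3 (symmetric group of order 6)

Compute the discriminant of x^3 + (5)*x^2 + (-3)*x + (7): Δ = -6380. Since Δ is not a rational square, the Galois group is not contained in A_3; it must be the full S_3 (irreducibility of the cubic rules out anything smaller).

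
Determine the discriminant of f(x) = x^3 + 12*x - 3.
Δ = -7155

For a depressed cubic x^3 + p x + q the discriminant is Δ = -4 p^3 - 27 q^2 = -4*(12)^3 - 27*(-3)^2 = -6912 - 243 = -7155.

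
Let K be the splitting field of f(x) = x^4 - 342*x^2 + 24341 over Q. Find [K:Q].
[K:Q] = 4

f factors as (x^2 - 101)(x^2 - 241); the splitting field is K = Q(sqrt(101), sqrt(241)). Since 101, 241, and 24341 are all non-squares in Q, the three subfields Q(sqrt(101)), Q(sqrt(241)), Q(sqrt(24341)) are distinct degree-2 extensions, so [K:Q] = 4 (Klein four Galois group).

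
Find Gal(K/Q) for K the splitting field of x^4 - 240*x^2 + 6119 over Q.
Gal(K/Q) = V_4 (Klein four-group, Z/2Z × Z/2Z)

f factors as (x^2 - 29)(x^2 - 211), so the splitting field is K = Q(sqrt(29), sqrt(211)). The elements 29, 211, 6119 are all non-squares in Q, so sqrt(29) and sqrt(211) generate independent quadratic extensions. Thus [K:Q] = 4 and Gal(K/Q) is generated by the two order-2 automorphisms sqrt(29) ↦ -sqrt(29) and sqrt(211) ↦ -sqrt(211), giving V_4.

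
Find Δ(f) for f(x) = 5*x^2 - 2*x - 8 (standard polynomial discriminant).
Δ = 164

For a quadratic a x^2 + b x + c the discriminant is Δ = b^2 - 4ac = (-2)^2 - 4*(5)*(-8) = 4 - (-160) = 164.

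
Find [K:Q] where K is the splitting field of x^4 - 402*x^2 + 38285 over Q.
[K:Q] = 4

f factors as (x^2 - 155)(x^2 - 247); the splitting field is K = Q(sqrt(155), sqrt(247)). Since 155, 247, and 38285 are all non-squares in Q, the three subfields Q(sqrt(155)), Q(sqrt(247)), Q(sqrt(38285)) are distinct degree-2 extensions, so [K:Q] = 4 (Klein four Galois group).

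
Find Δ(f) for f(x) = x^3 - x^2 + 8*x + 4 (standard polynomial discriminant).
Δ = -2976

For x^3 + a x^2 + b x + c the discriminant is Δ = 18 a b c - 4 a^3 c + a^2 b^2 - 4 b^3 - 27 c^2.
Plug a = -1, b = 8, c = 4:
  18*(-1)*(8)*(4) - 4*(-1)^3*(4) + (-1)^2*(8)^2 - 4*(8)^3 - 27*(4)^2
  = -576 + (16) + 64 + (-2048) + (-432)
  = -2976.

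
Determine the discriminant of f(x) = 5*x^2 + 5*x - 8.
Δ = 185

For a quadratic a x^2 + b x + c the discriminant is Δ = b^2 - 4ac = (5)^2 - 4*(5)*(-8) = 25 - (-160) = 185.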